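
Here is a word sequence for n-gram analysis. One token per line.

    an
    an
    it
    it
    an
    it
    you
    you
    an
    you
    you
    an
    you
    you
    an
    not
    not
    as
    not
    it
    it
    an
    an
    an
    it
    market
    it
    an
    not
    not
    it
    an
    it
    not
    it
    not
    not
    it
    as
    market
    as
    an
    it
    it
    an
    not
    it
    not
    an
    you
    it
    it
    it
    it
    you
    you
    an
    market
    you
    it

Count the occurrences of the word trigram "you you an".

4

Scanning the 58 overlapping trigram windows for "you you an":
  position 7–9: you you an
  position 10–12: you you an
  position 13–15: you you an
  position 55–57: you you an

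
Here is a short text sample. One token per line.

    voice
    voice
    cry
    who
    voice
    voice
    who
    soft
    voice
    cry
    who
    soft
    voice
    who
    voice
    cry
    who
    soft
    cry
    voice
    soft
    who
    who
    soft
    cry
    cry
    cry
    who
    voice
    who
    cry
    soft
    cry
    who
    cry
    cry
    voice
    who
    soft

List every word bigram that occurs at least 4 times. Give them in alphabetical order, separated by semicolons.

cry who; voice who; who soft

Bigram counts meeting the condition (at least 4 times):
  cry who: 5
  voice who: 4
  who soft: 5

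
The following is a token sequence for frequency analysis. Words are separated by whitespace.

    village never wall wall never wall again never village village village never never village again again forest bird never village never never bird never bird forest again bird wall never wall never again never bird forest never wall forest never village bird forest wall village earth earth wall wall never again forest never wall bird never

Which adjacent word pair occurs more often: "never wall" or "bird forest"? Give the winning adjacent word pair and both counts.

"never wall" (5 vs 3)

"never wall": 5 occurrences
"bird forest": 3 occurrences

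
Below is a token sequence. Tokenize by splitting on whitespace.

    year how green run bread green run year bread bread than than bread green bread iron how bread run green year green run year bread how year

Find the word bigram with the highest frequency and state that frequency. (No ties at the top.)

"green run", 3 times

Bigram frequencies (highest first):
  green run: 3
  bread green: 2
  run year: 2
  year bread: 2
  year how: 1
  how green: 1
  … (15 more, each ≤ 1)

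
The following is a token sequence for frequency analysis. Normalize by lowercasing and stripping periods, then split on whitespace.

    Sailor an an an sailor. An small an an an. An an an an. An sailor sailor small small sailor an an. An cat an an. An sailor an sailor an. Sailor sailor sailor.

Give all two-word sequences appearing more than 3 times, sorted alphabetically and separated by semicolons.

Bigram counts meeting the condition (more than 3 times):
  an an: 13
  an sailor: 5
  sailor an: 5

an an; an sailor; sailor an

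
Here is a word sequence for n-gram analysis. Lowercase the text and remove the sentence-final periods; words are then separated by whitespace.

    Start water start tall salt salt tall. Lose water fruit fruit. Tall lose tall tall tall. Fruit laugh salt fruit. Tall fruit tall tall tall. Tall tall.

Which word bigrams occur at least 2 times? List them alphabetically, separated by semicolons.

fruit tall; tall fruit; tall lose; tall tall

Bigram counts meeting the condition (at least 2 times):
  fruit tall: 3
  tall fruit: 2
  tall lose: 2
  tall tall: 6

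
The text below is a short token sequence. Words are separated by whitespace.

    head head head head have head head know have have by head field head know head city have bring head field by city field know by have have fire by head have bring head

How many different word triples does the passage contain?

34 tokens → 32 trigram windows in total.
Repeated trigrams (each contributes count−1 duplicates):
  have bring head: 2
  head head head: 2
2 duplicate windows → 32 − 2 = 30 distinct.

30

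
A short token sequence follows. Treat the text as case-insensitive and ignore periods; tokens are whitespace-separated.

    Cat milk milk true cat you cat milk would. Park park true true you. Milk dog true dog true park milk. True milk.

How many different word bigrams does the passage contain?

23 tokens → 22 bigram windows in total.
Repeated bigrams (each contributes count−1 duplicates):
  cat milk: 2
  dog true: 2
  milk true: 2
3 duplicate windows → 22 − 3 = 19 distinct.

19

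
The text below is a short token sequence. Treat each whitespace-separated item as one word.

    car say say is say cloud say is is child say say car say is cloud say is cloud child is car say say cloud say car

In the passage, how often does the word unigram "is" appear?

6

Scanning the 27 tokens for "is":
  position 4: is
  position 8: is
  position 9: is
  position 15: is
  position 18: is
  position 21: is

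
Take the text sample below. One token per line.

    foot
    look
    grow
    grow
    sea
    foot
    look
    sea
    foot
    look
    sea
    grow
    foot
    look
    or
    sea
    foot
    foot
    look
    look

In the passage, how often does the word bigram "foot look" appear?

5

Scanning the 19 overlapping bigram windows for "foot look":
  position 1–2: foot look
  position 6–7: foot look
  position 9–10: foot look
  position 13–14: foot look
  position 18–19: foot look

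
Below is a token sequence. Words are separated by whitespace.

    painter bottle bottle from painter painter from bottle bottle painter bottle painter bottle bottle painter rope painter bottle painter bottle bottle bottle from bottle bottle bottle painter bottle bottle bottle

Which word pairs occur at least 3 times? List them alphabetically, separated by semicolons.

Bigram counts meeting the condition (at least 3 times):
  bottle bottle: 9
  bottle painter: 5
  painter bottle: 6

bottle bottle; bottle painter; painter bottle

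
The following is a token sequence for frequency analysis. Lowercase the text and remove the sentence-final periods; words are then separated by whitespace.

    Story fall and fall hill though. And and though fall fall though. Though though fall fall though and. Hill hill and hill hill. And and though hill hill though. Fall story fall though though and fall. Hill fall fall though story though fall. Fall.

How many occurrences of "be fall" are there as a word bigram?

Scanning the 43 overlapping bigram windows for "be fall":
  (none found)

0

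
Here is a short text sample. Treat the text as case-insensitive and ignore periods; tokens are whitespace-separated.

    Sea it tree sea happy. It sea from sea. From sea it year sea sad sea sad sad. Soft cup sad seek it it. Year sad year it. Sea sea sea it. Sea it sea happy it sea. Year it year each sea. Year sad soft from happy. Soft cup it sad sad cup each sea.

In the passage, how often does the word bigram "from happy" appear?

1

Scanning the 55 overlapping bigram windows for "from happy":
  position 47–48: from happy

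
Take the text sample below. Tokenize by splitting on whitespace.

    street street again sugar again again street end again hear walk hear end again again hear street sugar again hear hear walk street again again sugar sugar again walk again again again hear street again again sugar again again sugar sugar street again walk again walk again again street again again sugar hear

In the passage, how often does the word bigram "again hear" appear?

Scanning the 52 overlapping bigram windows for "again hear":
  position 9–10: again hear
  position 15–16: again hear
  position 19–20: again hear
  position 32–33: again hear

4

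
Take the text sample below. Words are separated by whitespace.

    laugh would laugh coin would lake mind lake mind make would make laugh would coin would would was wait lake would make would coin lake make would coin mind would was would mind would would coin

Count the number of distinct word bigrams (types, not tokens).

36 tokens → 35 bigram windows in total.
Repeated bigrams (each contributes count−1 duplicates):
  would coin: 4
  make would: 3
  coin would: 2
  lake mind: 2
  laugh would: 2
  mind would: 2
  would make: 2
  would was: 2
  … (1 more repeated)
12 duplicate windows → 35 − 12 = 23 distinct.

23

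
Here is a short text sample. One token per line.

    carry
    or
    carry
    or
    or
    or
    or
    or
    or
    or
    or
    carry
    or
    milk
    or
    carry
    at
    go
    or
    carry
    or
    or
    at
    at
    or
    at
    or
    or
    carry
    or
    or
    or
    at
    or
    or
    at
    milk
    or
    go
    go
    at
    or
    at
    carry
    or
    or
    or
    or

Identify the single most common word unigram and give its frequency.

Unigram frequencies (highest first):
  or: 28
  at: 8
  carry: 7
  go: 3
  milk: 2

"or", 28 times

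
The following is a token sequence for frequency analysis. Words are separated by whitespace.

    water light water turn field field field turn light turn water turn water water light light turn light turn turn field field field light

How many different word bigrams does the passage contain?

13

24 tokens → 23 bigram windows in total.
Repeated bigrams (each contributes count−1 duplicates):
  field field: 4
  light turn: 3
  turn field: 2
  turn light: 2
  turn water: 2
  water light: 2
  water turn: 2
10 duplicate windows → 23 − 10 = 13 distinct.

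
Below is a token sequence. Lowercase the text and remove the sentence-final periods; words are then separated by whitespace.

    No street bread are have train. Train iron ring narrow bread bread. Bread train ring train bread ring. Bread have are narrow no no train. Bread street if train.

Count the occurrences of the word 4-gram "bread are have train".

Scanning the 26 overlapping 4-gram windows for "bread are have train":
  position 3–6: bread are have train

1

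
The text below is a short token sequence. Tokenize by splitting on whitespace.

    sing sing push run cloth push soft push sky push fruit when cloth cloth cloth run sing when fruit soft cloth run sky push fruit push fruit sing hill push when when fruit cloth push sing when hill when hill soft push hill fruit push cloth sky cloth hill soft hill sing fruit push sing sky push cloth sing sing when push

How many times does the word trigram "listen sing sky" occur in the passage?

0

Scanning the 60 overlapping trigram windows for "listen sing sky":
  (none found)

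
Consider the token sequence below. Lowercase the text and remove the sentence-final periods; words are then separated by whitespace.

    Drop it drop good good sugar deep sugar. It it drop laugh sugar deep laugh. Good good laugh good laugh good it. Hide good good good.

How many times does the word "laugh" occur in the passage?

4

Scanning the 26 tokens for "laugh":
  position 12: laugh
  position 15: laugh
  position 18: laugh
  position 20: laugh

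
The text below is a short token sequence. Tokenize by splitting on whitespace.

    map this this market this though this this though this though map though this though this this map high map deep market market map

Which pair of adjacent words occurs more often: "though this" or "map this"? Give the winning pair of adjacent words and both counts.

"though this": 4 occurrences
"map this": 1 occurrence

"though this" (4 vs 1)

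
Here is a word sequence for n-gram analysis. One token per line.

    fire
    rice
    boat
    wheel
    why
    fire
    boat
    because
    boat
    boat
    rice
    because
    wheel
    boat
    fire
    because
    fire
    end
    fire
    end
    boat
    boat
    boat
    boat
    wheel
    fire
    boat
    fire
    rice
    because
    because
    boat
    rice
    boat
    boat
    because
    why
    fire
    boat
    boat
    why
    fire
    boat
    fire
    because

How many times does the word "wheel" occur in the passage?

Scanning the 45 tokens for "wheel":
  position 4: wheel
  position 13: wheel
  position 25: wheel

3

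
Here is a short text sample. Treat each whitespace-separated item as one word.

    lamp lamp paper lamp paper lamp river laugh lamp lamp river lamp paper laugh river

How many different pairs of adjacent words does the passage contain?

15 tokens → 14 bigram windows in total.
Repeated bigrams (each contributes count−1 duplicates):
  lamp paper: 3
  lamp lamp: 2
  lamp river: 2
  paper lamp: 2
5 duplicate windows → 14 − 5 = 9 distinct.

9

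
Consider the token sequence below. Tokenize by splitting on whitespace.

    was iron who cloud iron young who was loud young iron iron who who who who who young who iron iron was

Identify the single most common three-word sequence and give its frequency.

Trigram frequencies (highest first):
  who who who: 3
  was iron who: 1
  iron who cloud: 1
  who cloud iron: 1
  cloud iron young: 1
  iron young who: 1
  … (12 more, each ≤ 1)

"who who who", 3 times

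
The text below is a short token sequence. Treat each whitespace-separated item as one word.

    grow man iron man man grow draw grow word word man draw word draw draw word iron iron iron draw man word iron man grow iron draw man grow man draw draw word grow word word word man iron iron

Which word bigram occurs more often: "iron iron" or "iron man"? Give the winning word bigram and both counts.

"iron iron" (3 vs 2)

"iron iron": 3 occurrences
"iron man": 2 occurrences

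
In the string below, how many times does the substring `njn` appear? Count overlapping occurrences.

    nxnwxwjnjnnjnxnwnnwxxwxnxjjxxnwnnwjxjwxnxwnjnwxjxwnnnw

3

Sliding a length-3 window over the 54 characters (52 positions):
  position 8–10: njn
  position 11–13: njn
  position 43–45: njn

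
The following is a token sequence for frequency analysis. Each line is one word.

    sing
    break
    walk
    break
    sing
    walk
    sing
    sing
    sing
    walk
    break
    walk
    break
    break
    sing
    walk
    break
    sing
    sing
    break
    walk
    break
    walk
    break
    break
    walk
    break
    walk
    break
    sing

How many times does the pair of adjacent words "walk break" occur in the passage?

Scanning the 29 overlapping bigram windows for "walk break":
  position 3–4: walk break
  position 10–11: walk break
  position 12–13: walk break
  position 16–17: walk break
  position 21–22: walk break
  position 23–24: walk break
  position 26–27: walk break
  position 28–29: walk break

8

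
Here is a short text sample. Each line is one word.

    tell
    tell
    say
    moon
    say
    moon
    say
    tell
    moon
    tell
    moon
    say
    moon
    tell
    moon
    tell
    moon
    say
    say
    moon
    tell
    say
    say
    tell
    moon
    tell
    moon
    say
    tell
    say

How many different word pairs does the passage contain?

8

30 tokens → 29 bigram windows in total.
Repeated bigrams (each contributes count−1 duplicates):
  tell moon: 6
  moon say: 5
  moon tell: 5
  say moon: 4
  say tell: 3
  tell say: 3
  say say: 2
21 duplicate windows → 29 − 21 = 8 distinct.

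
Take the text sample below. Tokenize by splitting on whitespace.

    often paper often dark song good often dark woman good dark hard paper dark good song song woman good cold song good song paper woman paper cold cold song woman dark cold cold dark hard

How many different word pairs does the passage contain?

35 tokens → 34 bigram windows in total.
Repeated bigrams (each contributes count−1 duplicates):
  cold cold: 2
  cold song: 2
  dark hard: 2
  good song: 2
  often dark: 2
  song good: 2
  song woman: 2
  woman good: 2
8 duplicate windows → 34 − 8 = 26 distinct.

26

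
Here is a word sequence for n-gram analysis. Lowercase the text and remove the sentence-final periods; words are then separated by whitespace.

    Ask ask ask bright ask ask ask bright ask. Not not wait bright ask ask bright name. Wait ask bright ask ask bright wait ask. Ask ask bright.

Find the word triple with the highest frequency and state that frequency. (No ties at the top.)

"ask ask bright", 5 times

Trigram frequencies (highest first):
  ask ask bright: 5
  ask ask ask: 3
  ask bright ask: 3
  bright ask ask: 3
  bright ask not: 1
  ask not not: 1
  … (10 more, each ≤ 1)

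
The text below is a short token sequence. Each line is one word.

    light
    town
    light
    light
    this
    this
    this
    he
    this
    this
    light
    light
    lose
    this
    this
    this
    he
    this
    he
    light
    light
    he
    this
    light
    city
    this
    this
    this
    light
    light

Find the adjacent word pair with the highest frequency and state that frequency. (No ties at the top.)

Bigram frequencies (highest first):
  this this: 7
  light light: 4
  this he: 3
  he this: 3
  this light: 3
  light town: 1
  … (8 more, each ≤ 1)

"this this", 7 times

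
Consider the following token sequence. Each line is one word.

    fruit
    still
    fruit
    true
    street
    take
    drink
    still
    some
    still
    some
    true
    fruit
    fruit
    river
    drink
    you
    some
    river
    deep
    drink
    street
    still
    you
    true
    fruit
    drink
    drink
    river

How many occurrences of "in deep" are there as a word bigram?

Scanning the 28 overlapping bigram windows for "in deep":
  (none found)

0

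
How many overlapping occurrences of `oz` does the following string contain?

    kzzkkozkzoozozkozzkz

Sliding a length-2 window over the 20 characters (19 positions):
  position 6–7: oz
  position 11–12: oz
  position 13–14: oz
  position 16–17: oz

4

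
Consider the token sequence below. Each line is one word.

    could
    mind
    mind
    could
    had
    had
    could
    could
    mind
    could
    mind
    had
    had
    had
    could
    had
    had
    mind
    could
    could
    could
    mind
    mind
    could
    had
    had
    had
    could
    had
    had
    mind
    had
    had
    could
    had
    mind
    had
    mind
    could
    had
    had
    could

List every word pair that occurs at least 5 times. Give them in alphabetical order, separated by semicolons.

Bigram counts meeting the condition (at least 5 times):
  could had: 6
  had could: 5
  had had: 9
  mind could: 5

could had; had could; had had; mind could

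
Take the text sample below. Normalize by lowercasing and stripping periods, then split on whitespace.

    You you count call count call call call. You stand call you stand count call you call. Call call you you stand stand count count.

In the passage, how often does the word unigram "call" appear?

Scanning the 25 tokens for "call":
  position 4: call
  position 6: call
  position 7: call
  position 8: call
  position 11: call
  position 15: call
  position 17: call
  position 18: call
  position 19: call

9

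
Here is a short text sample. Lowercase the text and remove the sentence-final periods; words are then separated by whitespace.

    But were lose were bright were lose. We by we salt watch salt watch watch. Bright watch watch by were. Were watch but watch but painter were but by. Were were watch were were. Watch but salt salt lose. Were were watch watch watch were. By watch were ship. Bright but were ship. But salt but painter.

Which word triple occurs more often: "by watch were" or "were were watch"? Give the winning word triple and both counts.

"by watch were": 1 occurrence
"were were watch": 4 occurrences

"were were watch" (4 vs 1)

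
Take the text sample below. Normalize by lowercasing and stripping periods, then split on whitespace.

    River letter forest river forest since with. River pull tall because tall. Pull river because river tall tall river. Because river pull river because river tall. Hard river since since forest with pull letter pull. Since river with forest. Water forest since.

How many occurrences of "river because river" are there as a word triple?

3

Scanning the 40 overlapping trigram windows for "river because river":
  position 14–16: river because river
  position 19–21: river because river
  position 23–25: river because river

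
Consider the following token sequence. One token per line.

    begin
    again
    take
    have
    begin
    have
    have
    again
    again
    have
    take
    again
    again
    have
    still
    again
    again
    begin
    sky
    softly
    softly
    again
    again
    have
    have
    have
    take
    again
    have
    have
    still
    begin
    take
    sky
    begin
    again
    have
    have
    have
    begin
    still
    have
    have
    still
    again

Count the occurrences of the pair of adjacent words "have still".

Scanning the 44 overlapping bigram windows for "have still":
  position 14–15: have still
  position 30–31: have still
  position 43–44: have still

3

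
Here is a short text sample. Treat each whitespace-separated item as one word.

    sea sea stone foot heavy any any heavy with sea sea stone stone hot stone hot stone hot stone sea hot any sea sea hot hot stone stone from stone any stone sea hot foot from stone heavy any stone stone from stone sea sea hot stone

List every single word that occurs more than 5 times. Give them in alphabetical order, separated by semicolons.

Unigram counts meeting the condition (more than 5 times):
  hot: 8
  sea: 10
  stone: 15

hot; sea; stone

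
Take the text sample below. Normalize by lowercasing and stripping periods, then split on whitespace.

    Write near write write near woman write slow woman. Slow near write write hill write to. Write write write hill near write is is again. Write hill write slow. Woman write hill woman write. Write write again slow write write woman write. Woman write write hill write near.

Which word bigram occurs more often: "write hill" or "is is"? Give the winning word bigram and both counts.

"write hill": 5 occurrences
"is is": 1 occurrence

"write hill" (5 vs 1)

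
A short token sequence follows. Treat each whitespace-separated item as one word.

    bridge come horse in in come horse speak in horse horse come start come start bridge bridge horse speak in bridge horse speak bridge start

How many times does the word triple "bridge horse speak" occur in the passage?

Scanning the 23 overlapping trigram windows for "bridge horse speak":
  position 17–19: bridge horse speak
  position 21–23: bridge horse speak

2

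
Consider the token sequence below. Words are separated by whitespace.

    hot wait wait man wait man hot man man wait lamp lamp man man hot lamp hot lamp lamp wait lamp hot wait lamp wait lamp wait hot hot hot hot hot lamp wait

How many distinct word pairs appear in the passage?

34 tokens → 33 bigram windows in total.
Repeated bigrams (each contributes count−1 duplicates):
  hot hot: 4
  lamp wait: 4
  wait lamp: 4
  hot lamp: 3
  hot wait: 2
  lamp hot: 2
  lamp lamp: 2
  man hot: 2
  … (3 more repeated)
18 duplicate windows → 33 − 18 = 15 distinct.

15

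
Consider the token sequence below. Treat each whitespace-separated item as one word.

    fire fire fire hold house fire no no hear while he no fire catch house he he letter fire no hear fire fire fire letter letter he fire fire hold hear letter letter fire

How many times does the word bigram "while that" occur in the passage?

Scanning the 33 overlapping bigram windows for "while that":
  (none found)

0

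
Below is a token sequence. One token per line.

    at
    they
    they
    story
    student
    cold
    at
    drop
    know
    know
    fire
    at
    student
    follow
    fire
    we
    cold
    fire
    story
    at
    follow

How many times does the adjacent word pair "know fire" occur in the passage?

1

Scanning the 20 overlapping bigram windows for "know fire":
  position 10–11: know fire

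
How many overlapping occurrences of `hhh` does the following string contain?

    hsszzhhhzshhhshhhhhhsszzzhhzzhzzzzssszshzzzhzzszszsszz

6

Sliding a length-3 window over the 54 characters (52 positions):
  position 6–8: hhh
  position 11–13: hhh
  position 15–17: hhh
  position 16–18: hhh
  position 17–19: hhh
  position 18–20: hhh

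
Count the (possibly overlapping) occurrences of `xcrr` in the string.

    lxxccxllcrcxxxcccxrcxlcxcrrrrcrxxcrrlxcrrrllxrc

Sliding a length-4 window over the 47 characters (44 positions):
  position 24–27: xcrr
  position 33–36: xcrr
  position 38–41: xcrr

3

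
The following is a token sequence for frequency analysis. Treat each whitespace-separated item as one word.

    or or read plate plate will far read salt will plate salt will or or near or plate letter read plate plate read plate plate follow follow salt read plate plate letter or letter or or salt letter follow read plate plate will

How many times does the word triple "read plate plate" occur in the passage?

5

Scanning the 41 overlapping trigram windows for "read plate plate":
  position 3–5: read plate plate
  position 20–22: read plate plate
  position 23–25: read plate plate
  position 29–31: read plate plate
  position 40–42: read plate plate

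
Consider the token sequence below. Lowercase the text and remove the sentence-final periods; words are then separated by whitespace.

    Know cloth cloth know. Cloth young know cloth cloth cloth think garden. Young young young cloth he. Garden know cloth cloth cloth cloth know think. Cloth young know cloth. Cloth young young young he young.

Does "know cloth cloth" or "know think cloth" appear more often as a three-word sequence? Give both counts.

"know cloth cloth" (4 vs 1)

"know cloth cloth": 4 occurrences
"know think cloth": 1 occurrence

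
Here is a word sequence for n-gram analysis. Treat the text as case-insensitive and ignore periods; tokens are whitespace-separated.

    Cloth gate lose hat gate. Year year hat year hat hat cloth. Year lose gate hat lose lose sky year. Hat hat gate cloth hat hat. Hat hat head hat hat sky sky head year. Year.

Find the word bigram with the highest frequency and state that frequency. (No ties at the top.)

"hat hat", 6 times

Bigram frequencies (highest first):
  hat hat: 6
  year hat: 3
  hat gate: 2
  year year: 2
  cloth gate: 1
  gate lose: 1
  … (20 more, each ≤ 1)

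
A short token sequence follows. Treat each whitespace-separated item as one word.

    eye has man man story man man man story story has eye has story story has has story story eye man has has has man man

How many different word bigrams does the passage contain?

26 tokens → 25 bigram windows in total.
Repeated bigrams (each contributes count−1 duplicates):
  man man: 4
  has has: 3
  story story: 3
  eye has: 2
  has man: 2
  has story: 2
  man story: 2
  story has: 2
12 duplicate windows → 25 − 12 = 13 distinct.

13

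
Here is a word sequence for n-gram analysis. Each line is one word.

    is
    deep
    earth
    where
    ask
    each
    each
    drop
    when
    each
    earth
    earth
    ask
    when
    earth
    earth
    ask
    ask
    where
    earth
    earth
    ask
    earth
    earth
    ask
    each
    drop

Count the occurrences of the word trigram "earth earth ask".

4

Scanning the 25 overlapping trigram windows for "earth earth ask":
  position 11–13: earth earth ask
  position 15–17: earth earth ask
  position 20–22: earth earth ask
  position 23–25: earth earth ask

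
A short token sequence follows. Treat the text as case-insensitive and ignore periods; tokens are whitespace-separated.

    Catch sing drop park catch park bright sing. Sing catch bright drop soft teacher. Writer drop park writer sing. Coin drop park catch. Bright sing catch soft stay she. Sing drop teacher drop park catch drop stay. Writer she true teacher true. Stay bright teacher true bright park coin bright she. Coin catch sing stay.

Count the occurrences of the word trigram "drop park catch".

3

Scanning the 53 overlapping trigram windows for "drop park catch":
  position 3–5: drop park catch
  position 21–23: drop park catch
  position 33–35: drop park catch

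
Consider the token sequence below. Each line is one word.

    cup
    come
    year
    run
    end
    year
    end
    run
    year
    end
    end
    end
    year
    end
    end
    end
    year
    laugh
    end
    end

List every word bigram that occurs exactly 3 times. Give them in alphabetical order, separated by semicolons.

Bigram counts meeting the condition (exactly 3 times):
  end year: 3
  year end: 3

end year; year end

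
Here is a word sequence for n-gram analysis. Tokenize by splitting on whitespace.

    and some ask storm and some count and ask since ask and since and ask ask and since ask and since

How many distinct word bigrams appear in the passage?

13

21 tokens → 20 bigram windows in total.
Repeated bigrams (each contributes count−1 duplicates):
  and since: 3
  ask and: 3
  and ask: 2
  and some: 2
  since ask: 2
7 duplicate windows → 20 − 7 = 13 distinct.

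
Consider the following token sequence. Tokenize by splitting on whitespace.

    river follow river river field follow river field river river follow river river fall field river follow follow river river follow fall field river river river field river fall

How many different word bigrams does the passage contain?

29 tokens → 28 bigram windows in total.
Repeated bigrams (each contributes count−1 duplicates):
  river river: 6
  field river: 4
  follow river: 4
  river follow: 4
  river field: 3
  fall field: 2
  river fall: 2
18 duplicate windows → 28 − 18 = 10 distinct.

10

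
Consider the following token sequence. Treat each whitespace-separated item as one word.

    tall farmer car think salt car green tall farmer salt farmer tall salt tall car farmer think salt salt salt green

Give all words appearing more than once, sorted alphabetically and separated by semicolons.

Unigram counts meeting the condition (more than once):
  car: 3
  farmer: 4
  green: 2
  salt: 6
  tall: 4
  think: 2

car; farmer; green; salt; tall; think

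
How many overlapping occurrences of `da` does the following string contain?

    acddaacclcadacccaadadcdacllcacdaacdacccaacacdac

Sliding a length-2 window over the 47 characters (46 positions):
  position 4–5: da
  position 12–13: da
  position 19–20: da
  position 23–24: da
  position 31–32: da
  position 35–36: da
  position 45–46: da

7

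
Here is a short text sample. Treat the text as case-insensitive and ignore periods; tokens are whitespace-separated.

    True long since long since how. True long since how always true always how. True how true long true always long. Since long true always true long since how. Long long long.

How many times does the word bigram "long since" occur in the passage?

5

Scanning the 31 overlapping bigram windows for "long since":
  position 2–3: long since
  position 4–5: long since
  position 8–9: long since
  position 21–22: long since
  position 27–28: long since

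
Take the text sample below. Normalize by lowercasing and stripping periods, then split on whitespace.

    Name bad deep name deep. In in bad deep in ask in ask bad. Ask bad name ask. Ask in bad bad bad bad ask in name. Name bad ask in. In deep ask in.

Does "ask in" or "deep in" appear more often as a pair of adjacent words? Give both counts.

"ask in" (5 vs 2)

"ask in": 5 occurrences
"deep in": 2 occurrences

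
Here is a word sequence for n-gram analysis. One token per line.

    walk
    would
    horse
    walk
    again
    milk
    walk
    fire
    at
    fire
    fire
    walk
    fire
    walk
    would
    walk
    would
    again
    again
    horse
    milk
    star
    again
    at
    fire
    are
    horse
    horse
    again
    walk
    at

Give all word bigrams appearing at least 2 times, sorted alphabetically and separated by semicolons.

at fire; fire walk; walk fire; walk would

Bigram counts meeting the condition (at least 2 times):
  at fire: 2
  fire walk: 2
  walk fire: 2
  walk would: 3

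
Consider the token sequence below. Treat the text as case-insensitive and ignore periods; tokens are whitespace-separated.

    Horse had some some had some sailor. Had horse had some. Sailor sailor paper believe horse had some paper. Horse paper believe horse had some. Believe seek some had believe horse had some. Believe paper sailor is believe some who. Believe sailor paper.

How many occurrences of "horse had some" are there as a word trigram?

5

Scanning the 41 overlapping trigram windows for "horse had some":
  position 1–3: horse had some
  position 9–11: horse had some
  position 16–18: horse had some
  position 23–25: horse had some
  position 31–33: horse had some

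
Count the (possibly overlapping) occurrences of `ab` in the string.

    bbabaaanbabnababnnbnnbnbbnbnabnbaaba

6

Sliding a length-2 window over the 36 characters (35 positions):
  position 3–4: ab
  position 10–11: ab
  position 13–14: ab
  position 15–16: ab
  position 29–30: ab
  position 34–35: ab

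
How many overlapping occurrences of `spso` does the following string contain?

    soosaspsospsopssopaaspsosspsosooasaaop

4

Sliding a length-4 window over the 38 characters (35 positions):
  position 6–9: spso
  position 10–13: spso
  position 21–24: spso
  position 26–29: spso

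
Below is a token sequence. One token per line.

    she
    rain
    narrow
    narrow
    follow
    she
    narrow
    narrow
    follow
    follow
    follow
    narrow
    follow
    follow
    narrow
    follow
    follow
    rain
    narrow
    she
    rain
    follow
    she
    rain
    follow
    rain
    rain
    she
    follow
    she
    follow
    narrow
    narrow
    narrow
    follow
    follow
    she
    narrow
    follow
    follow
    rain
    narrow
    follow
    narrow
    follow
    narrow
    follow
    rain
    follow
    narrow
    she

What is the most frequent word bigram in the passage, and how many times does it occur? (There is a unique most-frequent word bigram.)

"narrow follow", 9 times

Bigram frequencies (highest first):
  narrow follow: 9
  follow follow: 6
  follow narrow: 6
  narrow narrow: 4
  follow she: 4
  follow rain: 4
  … (8 more, each ≤ 3)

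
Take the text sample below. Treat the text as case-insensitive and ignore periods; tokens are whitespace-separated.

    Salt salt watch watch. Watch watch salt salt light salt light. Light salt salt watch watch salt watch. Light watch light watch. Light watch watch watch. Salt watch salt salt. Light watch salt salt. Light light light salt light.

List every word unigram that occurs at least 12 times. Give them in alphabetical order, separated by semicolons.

salt; watch

Unigram counts meeting the condition (at least 12 times):
  salt: 14
  watch: 14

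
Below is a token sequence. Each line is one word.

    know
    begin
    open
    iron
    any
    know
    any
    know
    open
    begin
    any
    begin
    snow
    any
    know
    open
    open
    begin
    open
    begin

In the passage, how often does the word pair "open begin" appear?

Scanning the 19 overlapping bigram windows for "open begin":
  position 9–10: open begin
  position 17–18: open begin
  position 19–20: open begin

3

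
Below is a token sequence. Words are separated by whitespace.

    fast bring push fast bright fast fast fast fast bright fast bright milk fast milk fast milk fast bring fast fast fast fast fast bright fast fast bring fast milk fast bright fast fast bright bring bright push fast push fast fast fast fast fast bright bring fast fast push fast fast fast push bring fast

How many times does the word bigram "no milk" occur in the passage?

Scanning the 55 overlapping bigram windows for "no milk":
  (none found)

0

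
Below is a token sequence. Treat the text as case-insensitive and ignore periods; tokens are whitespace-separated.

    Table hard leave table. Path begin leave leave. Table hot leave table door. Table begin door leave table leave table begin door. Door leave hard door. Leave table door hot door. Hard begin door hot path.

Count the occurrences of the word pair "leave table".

Scanning the 35 overlapping bigram windows for "leave table":
  position 3–4: leave table
  position 8–9: leave table
  position 11–12: leave table
  position 17–18: leave table
  position 19–20: leave table
  position 27–28: leave table

6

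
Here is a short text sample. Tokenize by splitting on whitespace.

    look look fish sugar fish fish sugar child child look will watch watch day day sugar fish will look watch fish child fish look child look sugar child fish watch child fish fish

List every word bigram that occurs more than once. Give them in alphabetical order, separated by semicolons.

Bigram counts meeting the condition (more than once):
  child fish: 3
  child look: 2
  fish fish: 2
  fish sugar: 2
  sugar child: 2
  sugar fish: 2

child fish; child look; fish fish; fish sugar; sugar child; sugar fish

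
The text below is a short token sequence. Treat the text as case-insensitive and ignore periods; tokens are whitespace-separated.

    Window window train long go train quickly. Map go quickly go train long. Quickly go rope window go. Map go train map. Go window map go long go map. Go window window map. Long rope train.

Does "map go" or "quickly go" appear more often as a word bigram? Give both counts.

"map go" (5 vs 2)

"map go": 5 occurrences
"quickly go": 2 occurrences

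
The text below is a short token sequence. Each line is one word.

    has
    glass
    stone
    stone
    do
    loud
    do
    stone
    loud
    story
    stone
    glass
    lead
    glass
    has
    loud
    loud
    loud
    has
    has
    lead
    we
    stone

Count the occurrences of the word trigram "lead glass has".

1

Scanning the 21 overlapping trigram windows for "lead glass has":
  position 13–15: lead glass has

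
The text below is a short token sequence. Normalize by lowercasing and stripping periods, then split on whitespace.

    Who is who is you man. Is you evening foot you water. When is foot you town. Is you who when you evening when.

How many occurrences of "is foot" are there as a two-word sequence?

Scanning the 23 overlapping bigram windows for "is foot":
  position 14–15: is foot

1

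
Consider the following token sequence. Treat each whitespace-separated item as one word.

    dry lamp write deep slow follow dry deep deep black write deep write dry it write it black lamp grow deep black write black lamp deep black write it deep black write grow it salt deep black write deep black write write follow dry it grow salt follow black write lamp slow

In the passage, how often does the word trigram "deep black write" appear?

Scanning the 50 overlapping trigram windows for "deep black write":
  position 9–11: deep black write
  position 21–23: deep black write
  position 26–28: deep black write
  position 30–32: deep black write
  position 36–38: deep black write
  position 39–41: deep black write

6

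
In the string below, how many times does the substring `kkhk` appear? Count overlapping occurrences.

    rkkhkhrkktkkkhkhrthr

2

Sliding a length-4 window over the 20 characters (17 positions):
  position 2–5: kkhk
  position 12–15: kkhk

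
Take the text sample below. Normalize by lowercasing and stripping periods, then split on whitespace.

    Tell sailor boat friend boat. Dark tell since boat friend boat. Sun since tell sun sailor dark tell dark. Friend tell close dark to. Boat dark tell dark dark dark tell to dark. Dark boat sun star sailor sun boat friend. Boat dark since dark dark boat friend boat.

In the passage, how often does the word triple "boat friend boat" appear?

4

Scanning the 47 overlapping trigram windows for "boat friend boat":
  position 3–5: boat friend boat
  position 9–11: boat friend boat
  position 40–42: boat friend boat
  position 47–49: boat friend boat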